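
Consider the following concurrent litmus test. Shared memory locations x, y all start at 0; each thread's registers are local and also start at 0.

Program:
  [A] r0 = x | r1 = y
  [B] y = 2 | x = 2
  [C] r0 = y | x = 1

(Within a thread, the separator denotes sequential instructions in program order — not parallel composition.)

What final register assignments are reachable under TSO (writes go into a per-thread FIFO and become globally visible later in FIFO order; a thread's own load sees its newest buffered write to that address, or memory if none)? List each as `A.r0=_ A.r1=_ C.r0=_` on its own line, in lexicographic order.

outcome vector order: (A.r0,A.r1,C.r0)
|TSO outcomes| = 9

A.r0=0 A.r1=0 C.r0=0
A.r0=0 A.r1=0 C.r0=2
A.r0=0 A.r1=2 C.r0=0
A.r0=0 A.r1=2 C.r0=2
A.r0=1 A.r1=0 C.r0=0
A.r0=1 A.r1=2 C.r0=0
A.r0=1 A.r1=2 C.r0=2
A.r0=2 A.r1=2 C.r0=0
A.r0=2 A.r1=2 C.r0=2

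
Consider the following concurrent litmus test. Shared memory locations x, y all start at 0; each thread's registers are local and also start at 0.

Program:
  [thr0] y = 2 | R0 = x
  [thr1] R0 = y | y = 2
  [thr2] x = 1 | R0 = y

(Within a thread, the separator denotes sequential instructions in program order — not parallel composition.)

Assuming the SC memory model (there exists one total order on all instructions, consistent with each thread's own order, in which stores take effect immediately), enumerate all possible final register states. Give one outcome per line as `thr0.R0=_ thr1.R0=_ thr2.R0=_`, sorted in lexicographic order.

outcome vector order: (thr0.R0,thr1.R0,thr2.R0)
|SC outcomes| = 6

thr0.R0=0 thr1.R0=0 thr2.R0=2
thr0.R0=0 thr1.R0=2 thr2.R0=2
thr0.R0=1 thr1.R0=0 thr2.R0=0
thr0.R0=1 thr1.R0=0 thr2.R0=2
thr0.R0=1 thr1.R0=2 thr2.R0=0
thr0.R0=1 thr1.R0=2 thr2.R0=2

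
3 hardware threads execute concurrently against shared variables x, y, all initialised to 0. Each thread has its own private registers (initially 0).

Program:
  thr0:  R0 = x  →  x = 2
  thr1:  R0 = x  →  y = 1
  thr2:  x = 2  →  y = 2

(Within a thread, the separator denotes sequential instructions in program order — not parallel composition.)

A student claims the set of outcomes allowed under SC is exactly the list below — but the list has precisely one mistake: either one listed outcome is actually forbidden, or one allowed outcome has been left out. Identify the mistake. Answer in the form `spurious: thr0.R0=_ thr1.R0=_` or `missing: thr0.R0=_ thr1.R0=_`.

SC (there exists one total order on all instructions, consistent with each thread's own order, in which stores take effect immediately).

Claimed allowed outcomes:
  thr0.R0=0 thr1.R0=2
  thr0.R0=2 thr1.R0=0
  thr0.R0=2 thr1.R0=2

outcome vector order: (thr0.R0,thr1.R0)
SC: 4 outcomes — {0/0 0/2 2/0 2/2}
SC∖claimed = {0/0}

missing: thr0.R0=0 thr1.R0=0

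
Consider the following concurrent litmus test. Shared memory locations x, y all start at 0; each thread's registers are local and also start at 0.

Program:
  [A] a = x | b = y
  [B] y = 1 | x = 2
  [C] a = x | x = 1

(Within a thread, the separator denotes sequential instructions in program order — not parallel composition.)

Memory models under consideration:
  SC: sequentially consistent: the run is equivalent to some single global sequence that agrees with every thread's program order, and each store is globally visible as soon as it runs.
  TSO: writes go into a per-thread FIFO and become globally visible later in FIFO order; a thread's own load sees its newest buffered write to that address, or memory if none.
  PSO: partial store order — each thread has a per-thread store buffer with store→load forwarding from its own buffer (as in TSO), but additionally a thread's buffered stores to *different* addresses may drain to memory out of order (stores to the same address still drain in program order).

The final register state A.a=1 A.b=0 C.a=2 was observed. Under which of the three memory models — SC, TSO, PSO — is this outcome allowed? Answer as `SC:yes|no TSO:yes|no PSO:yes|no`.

SC:no TSO:no PSO:yes

outcome vector order: (A.a,A.b,C.a)
[SC] allowed = {000; 002; 010; 012; 100; 110; 112; 210; 212}
[TSO] allowed = {000; 002; 010; 012; 100; 110; 112; 210; 212}
[PSO] allowed = {000; 002; 010; 012; 100; 102; 110; 112; 200; 202; 210; 212}
target 102 ∈ {PSO}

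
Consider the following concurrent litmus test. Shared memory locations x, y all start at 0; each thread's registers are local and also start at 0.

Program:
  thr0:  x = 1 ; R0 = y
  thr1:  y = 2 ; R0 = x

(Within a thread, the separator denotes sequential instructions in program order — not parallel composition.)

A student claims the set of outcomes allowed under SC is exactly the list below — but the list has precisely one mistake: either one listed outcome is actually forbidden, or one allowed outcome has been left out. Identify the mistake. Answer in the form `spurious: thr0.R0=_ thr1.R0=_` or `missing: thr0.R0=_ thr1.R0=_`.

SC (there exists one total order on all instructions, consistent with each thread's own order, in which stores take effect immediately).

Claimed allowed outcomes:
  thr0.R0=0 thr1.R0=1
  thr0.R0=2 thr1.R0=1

missing: thr0.R0=2 thr1.R0=0

outcome vector order: (thr0.R0,thr1.R0)
SC (3): (0,1); (2,0); (2,1)
SC∖claimed = {(2,0)}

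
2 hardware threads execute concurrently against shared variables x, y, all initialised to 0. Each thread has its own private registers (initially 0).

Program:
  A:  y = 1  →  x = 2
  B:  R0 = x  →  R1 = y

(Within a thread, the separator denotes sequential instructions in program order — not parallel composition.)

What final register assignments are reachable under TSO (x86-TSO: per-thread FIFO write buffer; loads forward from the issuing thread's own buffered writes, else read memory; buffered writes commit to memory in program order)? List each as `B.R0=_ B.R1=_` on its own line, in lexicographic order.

outcome vector order: (B.R0,B.R1)
|TSO outcomes| = 3

B.R0=0 B.R1=0
B.R0=0 B.R1=1
B.R0=2 B.R1=1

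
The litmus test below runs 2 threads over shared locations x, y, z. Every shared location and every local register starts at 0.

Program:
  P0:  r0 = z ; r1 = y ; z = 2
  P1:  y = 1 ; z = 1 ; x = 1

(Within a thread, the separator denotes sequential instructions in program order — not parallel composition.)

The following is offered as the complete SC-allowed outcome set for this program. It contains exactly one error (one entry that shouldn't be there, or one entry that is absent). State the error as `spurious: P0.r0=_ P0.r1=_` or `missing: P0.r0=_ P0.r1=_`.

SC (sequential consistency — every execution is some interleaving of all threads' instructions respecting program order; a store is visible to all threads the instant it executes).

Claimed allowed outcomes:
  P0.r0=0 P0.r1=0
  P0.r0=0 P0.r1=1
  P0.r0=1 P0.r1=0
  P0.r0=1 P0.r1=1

spurious: P0.r0=1 P0.r1=0

outcome vector order: (P0.r0,P0.r1)
SC (3): (0,0), (0,1), (1,1)
claimed∖SC = {(1,0)}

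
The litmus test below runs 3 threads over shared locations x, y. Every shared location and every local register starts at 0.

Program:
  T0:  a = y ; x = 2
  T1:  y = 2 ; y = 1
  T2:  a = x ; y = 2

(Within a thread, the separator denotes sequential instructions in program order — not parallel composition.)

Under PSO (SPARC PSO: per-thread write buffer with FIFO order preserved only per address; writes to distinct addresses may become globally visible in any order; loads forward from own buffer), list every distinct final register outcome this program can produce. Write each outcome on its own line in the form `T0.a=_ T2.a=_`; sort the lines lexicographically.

outcome vector order: (T0.a,T2.a)
|PSO outcomes| = 6

T0.a=0 T2.a=0
T0.a=0 T2.a=2
T0.a=1 T2.a=0
T0.a=1 T2.a=2
T0.a=2 T2.a=0
T0.a=2 T2.a=2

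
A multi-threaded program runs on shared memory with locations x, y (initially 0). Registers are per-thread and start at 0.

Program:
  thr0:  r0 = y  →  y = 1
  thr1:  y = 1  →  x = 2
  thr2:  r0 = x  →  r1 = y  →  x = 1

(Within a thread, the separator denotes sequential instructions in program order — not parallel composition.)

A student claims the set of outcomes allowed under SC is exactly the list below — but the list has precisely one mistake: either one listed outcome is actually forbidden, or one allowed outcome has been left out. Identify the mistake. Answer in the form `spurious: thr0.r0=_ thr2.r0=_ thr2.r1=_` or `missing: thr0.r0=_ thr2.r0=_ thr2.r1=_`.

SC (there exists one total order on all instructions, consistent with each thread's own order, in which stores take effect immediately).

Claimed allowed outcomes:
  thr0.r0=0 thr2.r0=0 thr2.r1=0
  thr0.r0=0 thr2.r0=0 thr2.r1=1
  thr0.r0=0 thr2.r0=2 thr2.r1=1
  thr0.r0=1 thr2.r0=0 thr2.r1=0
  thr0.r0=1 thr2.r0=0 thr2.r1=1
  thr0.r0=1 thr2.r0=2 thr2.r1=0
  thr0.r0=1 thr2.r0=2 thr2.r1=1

spurious: thr0.r0=1 thr2.r0=2 thr2.r1=0

outcome vector order: (thr0.r0,thr2.r0,thr2.r1)
SC: 6 outcomes — {(0,0,0), (0,0,1), (0,2,1), (1,0,0), (1,0,1), (1,2,1)}
claimed∖SC = {(1,2,0)}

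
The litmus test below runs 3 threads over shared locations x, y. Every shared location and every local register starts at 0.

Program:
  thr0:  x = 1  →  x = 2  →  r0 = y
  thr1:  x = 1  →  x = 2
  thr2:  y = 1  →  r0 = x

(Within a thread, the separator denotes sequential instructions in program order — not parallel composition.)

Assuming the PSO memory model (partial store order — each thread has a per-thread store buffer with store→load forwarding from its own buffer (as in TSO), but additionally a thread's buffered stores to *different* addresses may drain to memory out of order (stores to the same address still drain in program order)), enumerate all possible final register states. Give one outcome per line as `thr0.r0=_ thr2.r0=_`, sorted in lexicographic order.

thr0.r0=0 thr2.r0=0
thr0.r0=0 thr2.r0=1
thr0.r0=0 thr2.r0=2
thr0.r0=1 thr2.r0=0
thr0.r0=1 thr2.r0=1
thr0.r0=1 thr2.r0=2

outcome vector order: (thr0.r0,thr2.r0)
|PSO outcomes| = 6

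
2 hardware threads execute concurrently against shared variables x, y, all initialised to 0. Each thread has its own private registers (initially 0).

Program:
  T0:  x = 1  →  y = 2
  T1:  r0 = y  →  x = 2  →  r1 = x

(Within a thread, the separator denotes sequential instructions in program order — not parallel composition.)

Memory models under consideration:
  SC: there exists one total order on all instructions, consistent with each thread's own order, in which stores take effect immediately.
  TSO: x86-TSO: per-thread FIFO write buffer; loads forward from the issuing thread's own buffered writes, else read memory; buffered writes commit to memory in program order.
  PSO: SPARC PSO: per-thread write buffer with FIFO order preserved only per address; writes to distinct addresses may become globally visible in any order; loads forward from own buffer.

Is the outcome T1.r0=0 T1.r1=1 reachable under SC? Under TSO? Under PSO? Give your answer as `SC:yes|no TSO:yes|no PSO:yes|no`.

SC:yes TSO:yes PSO:yes

outcome vector order: (T1.r0,T1.r1)
SC: 3 outcomes — {(0,1) (0,2) (2,2)}
TSO: 3 outcomes — {(0,1) (0,2) (2,2)}
PSO: 4 outcomes — {(0,1) (0,2) (2,1) (2,2)}
target (0,1) ∈ {SC,TSO,PSO}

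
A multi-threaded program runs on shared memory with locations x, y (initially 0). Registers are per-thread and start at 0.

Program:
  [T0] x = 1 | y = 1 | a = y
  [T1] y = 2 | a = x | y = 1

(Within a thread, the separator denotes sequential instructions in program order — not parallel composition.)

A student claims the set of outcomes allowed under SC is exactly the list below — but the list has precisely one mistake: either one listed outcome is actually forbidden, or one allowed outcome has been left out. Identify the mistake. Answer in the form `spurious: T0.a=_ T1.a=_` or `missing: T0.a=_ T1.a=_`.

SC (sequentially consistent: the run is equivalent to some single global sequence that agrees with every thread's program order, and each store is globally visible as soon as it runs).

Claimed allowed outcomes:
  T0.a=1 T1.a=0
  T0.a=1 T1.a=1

missing: T0.a=2 T1.a=1

outcome vector order: (T0.a,T1.a)
SC: 3 outcomes — {10; 11; 21}
SC∖claimed = {21}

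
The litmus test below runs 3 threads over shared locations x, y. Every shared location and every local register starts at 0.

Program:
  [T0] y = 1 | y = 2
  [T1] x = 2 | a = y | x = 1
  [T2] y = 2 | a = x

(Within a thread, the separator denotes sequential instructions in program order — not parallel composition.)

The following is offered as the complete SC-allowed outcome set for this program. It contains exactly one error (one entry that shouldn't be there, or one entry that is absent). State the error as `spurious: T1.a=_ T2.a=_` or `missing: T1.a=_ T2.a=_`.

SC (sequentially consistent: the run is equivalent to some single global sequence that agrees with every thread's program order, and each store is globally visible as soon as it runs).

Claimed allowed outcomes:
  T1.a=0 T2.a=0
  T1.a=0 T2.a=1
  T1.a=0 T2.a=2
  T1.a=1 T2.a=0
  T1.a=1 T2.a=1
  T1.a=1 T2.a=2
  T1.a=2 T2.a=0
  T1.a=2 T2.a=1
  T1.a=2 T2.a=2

spurious: T1.a=0 T2.a=0

outcome vector order: (T1.a,T2.a)
under SC → <0 1>, <0 2>, <1 0>, <1 1>, <1 2>, <2 0>, <2 1>, <2 2>
claimed∖SC = {<0 0>}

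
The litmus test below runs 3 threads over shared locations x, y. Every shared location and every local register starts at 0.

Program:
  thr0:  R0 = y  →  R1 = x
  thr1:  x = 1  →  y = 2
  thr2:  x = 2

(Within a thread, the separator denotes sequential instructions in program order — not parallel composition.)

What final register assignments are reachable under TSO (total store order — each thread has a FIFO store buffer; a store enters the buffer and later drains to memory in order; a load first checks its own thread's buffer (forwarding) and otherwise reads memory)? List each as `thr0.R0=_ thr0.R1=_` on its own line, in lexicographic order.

outcome vector order: (thr0.R0,thr0.R1)
|TSO outcomes| = 5

thr0.R0=0 thr0.R1=0
thr0.R0=0 thr0.R1=1
thr0.R0=0 thr0.R1=2
thr0.R0=2 thr0.R1=1
thr0.R0=2 thr0.R1=2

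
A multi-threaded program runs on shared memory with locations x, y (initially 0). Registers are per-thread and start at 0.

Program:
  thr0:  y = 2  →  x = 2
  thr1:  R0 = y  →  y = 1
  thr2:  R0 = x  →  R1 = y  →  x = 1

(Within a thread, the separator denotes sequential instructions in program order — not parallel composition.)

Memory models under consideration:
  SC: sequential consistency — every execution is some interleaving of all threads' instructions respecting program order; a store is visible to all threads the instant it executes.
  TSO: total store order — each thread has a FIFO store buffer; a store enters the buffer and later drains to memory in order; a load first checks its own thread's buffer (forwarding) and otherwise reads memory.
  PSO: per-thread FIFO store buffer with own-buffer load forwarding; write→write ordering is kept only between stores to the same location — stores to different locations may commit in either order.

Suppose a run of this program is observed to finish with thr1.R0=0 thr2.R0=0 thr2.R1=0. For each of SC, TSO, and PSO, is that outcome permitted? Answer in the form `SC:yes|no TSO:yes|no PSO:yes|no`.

outcome vector order: (thr1.R0,thr2.R0,thr2.R1)
SC: 10 outcomes — {(0,0,0); (0,0,1); (0,0,2); (0,2,1); (0,2,2); (2,0,0); (2,0,1); (2,0,2); (2,2,1); (2,2,2)}
TSO: 10 outcomes — {(0,0,0); (0,0,1); (0,0,2); (0,2,1); (0,2,2); (2,0,0); (2,0,1); (2,0,2); (2,2,1); (2,2,2)}
PSO: 12 outcomes — {(0,0,0); (0,0,1); (0,0,2); (0,2,0); (0,2,1); (0,2,2); (2,0,0); (2,0,1); (2,0,2); (2,2,0); (2,2,1); (2,2,2)}
target (0,0,0) ∈ {SC,TSO,PSO}

SC:yes TSO:yes PSO:yes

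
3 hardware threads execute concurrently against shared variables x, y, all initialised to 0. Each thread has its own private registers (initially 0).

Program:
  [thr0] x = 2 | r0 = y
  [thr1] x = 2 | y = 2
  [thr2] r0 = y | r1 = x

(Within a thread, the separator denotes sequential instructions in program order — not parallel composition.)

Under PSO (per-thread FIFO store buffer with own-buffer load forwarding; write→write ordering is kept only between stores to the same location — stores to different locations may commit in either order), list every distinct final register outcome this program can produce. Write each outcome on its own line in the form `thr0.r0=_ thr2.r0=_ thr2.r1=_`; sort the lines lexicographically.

thr0.r0=0 thr2.r0=0 thr2.r1=0
thr0.r0=0 thr2.r0=0 thr2.r1=2
thr0.r0=0 thr2.r0=2 thr2.r1=0
thr0.r0=0 thr2.r0=2 thr2.r1=2
thr0.r0=2 thr2.r0=0 thr2.r1=0
thr0.r0=2 thr2.r0=0 thr2.r1=2
thr0.r0=2 thr2.r0=2 thr2.r1=0
thr0.r0=2 thr2.r0=2 thr2.r1=2

outcome vector order: (thr0.r0,thr2.r0,thr2.r1)
|PSO outcomes| = 8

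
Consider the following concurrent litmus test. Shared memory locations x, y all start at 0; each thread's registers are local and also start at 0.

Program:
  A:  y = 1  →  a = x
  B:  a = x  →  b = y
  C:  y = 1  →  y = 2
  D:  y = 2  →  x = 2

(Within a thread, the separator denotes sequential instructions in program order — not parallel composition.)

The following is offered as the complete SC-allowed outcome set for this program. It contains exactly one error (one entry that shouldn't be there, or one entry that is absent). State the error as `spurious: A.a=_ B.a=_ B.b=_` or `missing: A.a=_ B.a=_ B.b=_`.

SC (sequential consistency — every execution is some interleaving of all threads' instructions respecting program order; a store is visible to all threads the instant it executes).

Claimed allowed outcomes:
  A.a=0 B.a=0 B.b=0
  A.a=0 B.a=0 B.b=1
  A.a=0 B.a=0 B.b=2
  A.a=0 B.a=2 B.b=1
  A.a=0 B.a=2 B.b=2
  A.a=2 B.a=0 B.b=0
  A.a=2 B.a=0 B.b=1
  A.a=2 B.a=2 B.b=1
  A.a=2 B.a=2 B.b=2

missing: A.a=2 B.a=0 B.b=2

outcome vector order: (A.a,B.a,B.b)
[SC] allowed = {(0,0,0) (0,0,1) (0,0,2) (0,2,1) (0,2,2) (2,0,0) (2,0,1) (2,0,2) (2,2,1) (2,2,2)}
SC∖claimed = {(2,0,2)}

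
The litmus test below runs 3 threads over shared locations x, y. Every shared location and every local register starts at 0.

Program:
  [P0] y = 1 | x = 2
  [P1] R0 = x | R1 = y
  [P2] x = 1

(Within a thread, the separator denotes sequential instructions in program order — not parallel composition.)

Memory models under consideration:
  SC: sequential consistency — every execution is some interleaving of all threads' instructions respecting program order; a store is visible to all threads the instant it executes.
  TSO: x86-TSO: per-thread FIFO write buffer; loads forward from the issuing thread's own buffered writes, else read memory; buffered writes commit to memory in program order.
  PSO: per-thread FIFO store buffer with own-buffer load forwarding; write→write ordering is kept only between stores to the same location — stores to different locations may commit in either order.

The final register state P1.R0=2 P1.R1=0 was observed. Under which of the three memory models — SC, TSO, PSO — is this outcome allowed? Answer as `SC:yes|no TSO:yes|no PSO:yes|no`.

outcome vector order: (P1.R0,P1.R1)
[SC] allowed = {(0,0); (0,1); (1,0); (1,1); (2,1)}
[TSO] allowed = {(0,0); (0,1); (1,0); (1,1); (2,1)}
[PSO] allowed = {(0,0); (0,1); (1,0); (1,1); (2,0); (2,1)}
target (2,0) ∈ {PSO}

SC:no TSO:no PSO:yes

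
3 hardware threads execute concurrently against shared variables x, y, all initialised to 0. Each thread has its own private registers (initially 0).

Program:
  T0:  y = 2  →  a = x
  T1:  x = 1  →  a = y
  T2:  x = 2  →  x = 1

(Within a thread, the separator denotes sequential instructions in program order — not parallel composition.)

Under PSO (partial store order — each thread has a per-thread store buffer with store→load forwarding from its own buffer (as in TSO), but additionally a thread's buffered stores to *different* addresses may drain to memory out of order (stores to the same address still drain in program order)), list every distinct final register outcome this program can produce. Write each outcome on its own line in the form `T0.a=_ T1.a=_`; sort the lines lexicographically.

outcome vector order: (T0.a,T1.a)
|PSO outcomes| = 6

T0.a=0 T1.a=0
T0.a=0 T1.a=2
T0.a=1 T1.a=0
T0.a=1 T1.a=2
T0.a=2 T1.a=0
T0.a=2 T1.a=2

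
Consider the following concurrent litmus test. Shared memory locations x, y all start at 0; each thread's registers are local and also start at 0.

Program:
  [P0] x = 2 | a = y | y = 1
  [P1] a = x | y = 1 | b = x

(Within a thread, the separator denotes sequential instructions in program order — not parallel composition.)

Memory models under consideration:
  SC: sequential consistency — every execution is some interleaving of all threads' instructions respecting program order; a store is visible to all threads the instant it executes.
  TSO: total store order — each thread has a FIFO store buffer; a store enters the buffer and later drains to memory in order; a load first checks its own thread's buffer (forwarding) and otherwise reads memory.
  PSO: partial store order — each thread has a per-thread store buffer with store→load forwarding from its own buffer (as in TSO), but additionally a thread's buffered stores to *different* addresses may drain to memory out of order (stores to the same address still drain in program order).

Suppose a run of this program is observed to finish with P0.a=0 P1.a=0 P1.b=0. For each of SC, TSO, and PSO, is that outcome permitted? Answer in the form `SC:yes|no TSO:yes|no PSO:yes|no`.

SC:no TSO:yes PSO:yes

outcome vector order: (P0.a,P1.a,P1.b)
SC: 5 outcomes — {<0 0 2> <0 2 2> <1 0 0> <1 0 2> <1 2 2>}
TSO: 6 outcomes — {<0 0 0> <0 0 2> <0 2 2> <1 0 0> <1 0 2> <1 2 2>}
PSO: 6 outcomes — {<0 0 0> <0 0 2> <0 2 2> <1 0 0> <1 0 2> <1 2 2>}
target <0 0 0> ∈ {TSO,PSO}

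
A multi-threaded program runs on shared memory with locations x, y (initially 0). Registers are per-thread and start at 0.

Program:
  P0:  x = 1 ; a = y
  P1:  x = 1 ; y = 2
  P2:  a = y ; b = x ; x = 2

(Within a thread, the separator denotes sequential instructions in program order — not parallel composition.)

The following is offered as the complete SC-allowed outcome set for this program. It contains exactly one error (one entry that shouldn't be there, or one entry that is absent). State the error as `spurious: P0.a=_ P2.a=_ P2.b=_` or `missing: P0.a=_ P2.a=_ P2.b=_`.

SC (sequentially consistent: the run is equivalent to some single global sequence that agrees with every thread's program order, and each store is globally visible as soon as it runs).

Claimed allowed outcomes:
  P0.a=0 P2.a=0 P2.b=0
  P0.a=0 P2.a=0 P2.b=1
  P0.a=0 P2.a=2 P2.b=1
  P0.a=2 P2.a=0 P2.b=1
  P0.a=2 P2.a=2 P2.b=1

outcome vector order: (P0.a,P2.a,P2.b)
[SC] allowed = {<0 0 0>, <0 0 1>, <0 2 1>, <2 0 0>, <2 0 1>, <2 2 1>}
SC∖claimed = {<2 0 0>}

missing: P0.a=2 P2.a=0 P2.b=0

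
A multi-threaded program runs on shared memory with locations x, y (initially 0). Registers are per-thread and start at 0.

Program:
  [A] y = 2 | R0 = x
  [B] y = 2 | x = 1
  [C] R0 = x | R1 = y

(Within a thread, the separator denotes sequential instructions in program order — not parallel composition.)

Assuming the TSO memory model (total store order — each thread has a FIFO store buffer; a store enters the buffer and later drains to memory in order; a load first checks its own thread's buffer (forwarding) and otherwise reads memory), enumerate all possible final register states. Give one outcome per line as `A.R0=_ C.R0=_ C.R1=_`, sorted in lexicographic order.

A.R0=0 C.R0=0 C.R1=0
A.R0=0 C.R0=0 C.R1=2
A.R0=0 C.R0=1 C.R1=2
A.R0=1 C.R0=0 C.R1=0
A.R0=1 C.R0=0 C.R1=2
A.R0=1 C.R0=1 C.R1=2

outcome vector order: (A.R0,C.R0,C.R1)
|TSO outcomes| = 6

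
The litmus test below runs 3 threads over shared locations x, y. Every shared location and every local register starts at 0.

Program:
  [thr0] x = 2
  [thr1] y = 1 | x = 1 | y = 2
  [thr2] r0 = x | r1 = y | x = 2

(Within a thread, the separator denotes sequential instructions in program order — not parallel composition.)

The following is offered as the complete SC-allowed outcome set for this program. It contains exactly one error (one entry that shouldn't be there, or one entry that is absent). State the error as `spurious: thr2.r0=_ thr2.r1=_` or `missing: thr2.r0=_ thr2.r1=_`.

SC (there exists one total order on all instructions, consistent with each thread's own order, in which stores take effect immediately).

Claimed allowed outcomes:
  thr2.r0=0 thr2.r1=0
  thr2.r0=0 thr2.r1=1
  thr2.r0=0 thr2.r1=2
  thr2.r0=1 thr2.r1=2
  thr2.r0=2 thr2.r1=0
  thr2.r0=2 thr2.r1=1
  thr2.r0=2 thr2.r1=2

outcome vector order: (thr2.r0,thr2.r1)
under SC → 00; 01; 02; 11; 12; 20; 21; 22
SC∖claimed = {11}

missing: thr2.r0=1 thr2.r1=1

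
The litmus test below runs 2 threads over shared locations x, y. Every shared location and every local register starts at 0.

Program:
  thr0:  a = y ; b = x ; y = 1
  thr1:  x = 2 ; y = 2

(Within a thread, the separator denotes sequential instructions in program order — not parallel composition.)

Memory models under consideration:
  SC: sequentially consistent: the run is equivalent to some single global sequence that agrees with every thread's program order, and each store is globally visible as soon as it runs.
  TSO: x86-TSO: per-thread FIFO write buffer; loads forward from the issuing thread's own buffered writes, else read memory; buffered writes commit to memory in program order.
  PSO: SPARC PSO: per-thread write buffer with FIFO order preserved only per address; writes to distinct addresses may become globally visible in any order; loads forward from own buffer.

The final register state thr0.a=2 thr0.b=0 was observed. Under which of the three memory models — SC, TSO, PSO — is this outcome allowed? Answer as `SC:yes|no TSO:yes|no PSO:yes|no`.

outcome vector order: (thr0.a,thr0.b)
under SC → 0/0 0/2 2/2
under TSO → 0/0 0/2 2/2
under PSO → 0/0 0/2 2/0 2/2
target 2/0 ∈ {PSO}

SC:no TSO:no PSO:yes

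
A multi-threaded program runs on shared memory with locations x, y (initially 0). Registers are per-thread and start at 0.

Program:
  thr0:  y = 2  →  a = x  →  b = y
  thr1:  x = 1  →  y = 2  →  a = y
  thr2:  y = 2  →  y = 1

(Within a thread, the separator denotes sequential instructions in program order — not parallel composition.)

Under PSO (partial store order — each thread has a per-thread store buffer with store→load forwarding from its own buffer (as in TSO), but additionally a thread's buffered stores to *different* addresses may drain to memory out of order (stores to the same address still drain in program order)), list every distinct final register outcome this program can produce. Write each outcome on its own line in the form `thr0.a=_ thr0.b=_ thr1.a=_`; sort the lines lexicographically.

outcome vector order: (thr0.a,thr0.b,thr1.a)
|PSO outcomes| = 8

thr0.a=0 thr0.b=1 thr1.a=1
thr0.a=0 thr0.b=1 thr1.a=2
thr0.a=0 thr0.b=2 thr1.a=1
thr0.a=0 thr0.b=2 thr1.a=2
thr0.a=1 thr0.b=1 thr1.a=1
thr0.a=1 thr0.b=1 thr1.a=2
thr0.a=1 thr0.b=2 thr1.a=1
thr0.a=1 thr0.b=2 thr1.a=2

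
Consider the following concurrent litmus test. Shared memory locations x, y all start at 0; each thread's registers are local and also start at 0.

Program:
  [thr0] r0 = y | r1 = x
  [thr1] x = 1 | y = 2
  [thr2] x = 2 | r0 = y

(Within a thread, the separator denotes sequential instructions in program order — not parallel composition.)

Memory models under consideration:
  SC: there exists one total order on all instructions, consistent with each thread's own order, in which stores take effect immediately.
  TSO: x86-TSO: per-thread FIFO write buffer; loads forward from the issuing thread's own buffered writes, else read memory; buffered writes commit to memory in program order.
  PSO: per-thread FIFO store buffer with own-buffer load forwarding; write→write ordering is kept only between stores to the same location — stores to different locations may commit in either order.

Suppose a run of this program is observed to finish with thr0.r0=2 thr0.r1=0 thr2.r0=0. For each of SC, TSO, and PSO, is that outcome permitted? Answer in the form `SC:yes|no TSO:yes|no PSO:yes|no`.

outcome vector order: (thr0.r0,thr0.r1,thr2.r0)
SC (10): 000, 002, 010, 012, 020, 022, 210, 212, 220, 222
TSO (10): 000, 002, 010, 012, 020, 022, 210, 212, 220, 222
PSO (12): 000, 002, 010, 012, 020, 022, 200, 202, 210, 212, 220, 222
target 200 ∈ {PSO}

SC:no TSO:no PSO:yes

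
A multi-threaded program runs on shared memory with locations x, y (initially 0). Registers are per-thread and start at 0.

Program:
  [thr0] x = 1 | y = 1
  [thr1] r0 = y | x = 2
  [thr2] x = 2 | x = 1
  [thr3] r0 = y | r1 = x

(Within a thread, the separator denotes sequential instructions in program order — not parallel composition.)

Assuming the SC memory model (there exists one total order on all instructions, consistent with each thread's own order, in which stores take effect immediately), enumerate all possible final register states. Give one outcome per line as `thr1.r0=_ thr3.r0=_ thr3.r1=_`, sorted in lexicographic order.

thr1.r0=0 thr3.r0=0 thr3.r1=0
thr1.r0=0 thr3.r0=0 thr3.r1=1
thr1.r0=0 thr3.r0=0 thr3.r1=2
thr1.r0=0 thr3.r0=1 thr3.r1=1
thr1.r0=0 thr3.r0=1 thr3.r1=2
thr1.r0=1 thr3.r0=0 thr3.r1=0
thr1.r0=1 thr3.r0=0 thr3.r1=1
thr1.r0=1 thr3.r0=0 thr3.r1=2
thr1.r0=1 thr3.r0=1 thr3.r1=1
thr1.r0=1 thr3.r0=1 thr3.r1=2

outcome vector order: (thr1.r0,thr3.r0,thr3.r1)
|SC outcomes| = 10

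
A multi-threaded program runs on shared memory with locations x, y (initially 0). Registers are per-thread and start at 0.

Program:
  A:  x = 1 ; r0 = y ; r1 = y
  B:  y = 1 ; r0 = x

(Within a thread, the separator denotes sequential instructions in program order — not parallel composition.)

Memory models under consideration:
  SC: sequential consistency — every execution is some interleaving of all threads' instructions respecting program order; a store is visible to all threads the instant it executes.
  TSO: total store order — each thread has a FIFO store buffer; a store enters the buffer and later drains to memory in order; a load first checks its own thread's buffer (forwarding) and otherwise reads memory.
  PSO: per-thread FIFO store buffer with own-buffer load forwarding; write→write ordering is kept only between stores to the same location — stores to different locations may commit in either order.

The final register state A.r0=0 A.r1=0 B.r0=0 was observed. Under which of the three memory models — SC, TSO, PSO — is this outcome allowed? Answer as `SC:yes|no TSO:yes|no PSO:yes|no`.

SC:no TSO:yes PSO:yes

outcome vector order: (A.r0,A.r1,B.r0)
SC (4): (0,0,1), (0,1,1), (1,1,0), (1,1,1)
TSO (6): (0,0,0), (0,0,1), (0,1,0), (0,1,1), (1,1,0), (1,1,1)
PSO (6): (0,0,0), (0,0,1), (0,1,0), (0,1,1), (1,1,0), (1,1,1)
target (0,0,0) ∈ {TSO,PSO}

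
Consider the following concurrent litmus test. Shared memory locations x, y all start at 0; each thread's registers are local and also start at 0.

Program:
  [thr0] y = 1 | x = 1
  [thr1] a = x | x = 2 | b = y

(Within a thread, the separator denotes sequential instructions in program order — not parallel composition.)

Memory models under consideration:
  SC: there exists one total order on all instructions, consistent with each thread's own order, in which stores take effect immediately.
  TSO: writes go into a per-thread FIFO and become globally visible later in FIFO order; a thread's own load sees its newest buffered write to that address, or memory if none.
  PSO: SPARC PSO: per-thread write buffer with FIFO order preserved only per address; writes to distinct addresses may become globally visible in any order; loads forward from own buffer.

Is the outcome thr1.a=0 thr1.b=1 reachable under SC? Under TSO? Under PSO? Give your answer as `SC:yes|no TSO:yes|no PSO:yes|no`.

SC:yes TSO:yes PSO:yes

outcome vector order: (thr1.a,thr1.b)
[SC] allowed = {0/0 0/1 1/1}
[TSO] allowed = {0/0 0/1 1/1}
[PSO] allowed = {0/0 0/1 1/0 1/1}
target 0/1 ∈ {SC,TSO,PSO}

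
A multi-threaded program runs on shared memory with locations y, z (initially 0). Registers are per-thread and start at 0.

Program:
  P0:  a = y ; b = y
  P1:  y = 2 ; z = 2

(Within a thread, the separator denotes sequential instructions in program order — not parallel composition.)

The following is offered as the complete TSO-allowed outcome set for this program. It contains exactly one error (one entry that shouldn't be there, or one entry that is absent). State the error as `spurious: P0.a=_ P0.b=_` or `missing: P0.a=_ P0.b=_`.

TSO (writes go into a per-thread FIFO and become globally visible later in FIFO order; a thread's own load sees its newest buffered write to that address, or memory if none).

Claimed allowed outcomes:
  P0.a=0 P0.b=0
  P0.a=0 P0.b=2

missing: P0.a=2 P0.b=2

outcome vector order: (P0.a,P0.b)
under TSO → 0/0 0/2 2/2
TSO∖claimed = {2/2}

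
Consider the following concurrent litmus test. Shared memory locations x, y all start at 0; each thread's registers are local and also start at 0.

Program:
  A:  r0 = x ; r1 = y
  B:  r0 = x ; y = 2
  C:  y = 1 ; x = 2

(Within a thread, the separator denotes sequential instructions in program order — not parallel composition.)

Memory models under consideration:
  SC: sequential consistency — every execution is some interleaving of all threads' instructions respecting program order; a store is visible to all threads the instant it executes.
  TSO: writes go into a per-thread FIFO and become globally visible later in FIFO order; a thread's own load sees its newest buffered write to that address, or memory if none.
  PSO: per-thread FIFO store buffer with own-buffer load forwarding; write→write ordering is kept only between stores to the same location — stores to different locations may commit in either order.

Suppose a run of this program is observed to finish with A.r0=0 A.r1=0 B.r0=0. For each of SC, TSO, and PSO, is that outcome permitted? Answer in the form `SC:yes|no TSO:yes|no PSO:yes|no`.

outcome vector order: (A.r0,A.r1,B.r0)
under SC → 000, 002, 010, 012, 020, 022, 210, 212, 220, 222
under TSO → 000, 002, 010, 012, 020, 022, 210, 212, 220, 222
under PSO → 000, 002, 010, 012, 020, 022, 200, 202, 210, 212, 220, 222
target 000 ∈ {SC,TSO,PSO}

SC:yes TSO:yes PSO:yes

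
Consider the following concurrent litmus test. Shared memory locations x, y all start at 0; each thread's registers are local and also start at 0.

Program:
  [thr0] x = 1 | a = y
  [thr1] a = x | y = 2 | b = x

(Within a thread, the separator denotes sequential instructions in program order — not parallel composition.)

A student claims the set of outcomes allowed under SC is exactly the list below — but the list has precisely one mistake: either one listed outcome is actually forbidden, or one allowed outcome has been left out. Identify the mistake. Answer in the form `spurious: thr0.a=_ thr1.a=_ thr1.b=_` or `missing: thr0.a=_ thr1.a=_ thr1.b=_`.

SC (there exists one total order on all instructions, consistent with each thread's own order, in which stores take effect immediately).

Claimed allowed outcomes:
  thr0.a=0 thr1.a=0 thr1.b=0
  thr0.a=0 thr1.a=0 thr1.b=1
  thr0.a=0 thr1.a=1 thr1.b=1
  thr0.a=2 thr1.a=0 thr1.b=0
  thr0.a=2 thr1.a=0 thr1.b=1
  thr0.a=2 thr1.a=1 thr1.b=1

outcome vector order: (thr0.a,thr1.a,thr1.b)
[SC] allowed = {001; 011; 200; 201; 211}
claimed∖SC = {000}

spurious: thr0.a=0 thr1.a=0 thr1.b=0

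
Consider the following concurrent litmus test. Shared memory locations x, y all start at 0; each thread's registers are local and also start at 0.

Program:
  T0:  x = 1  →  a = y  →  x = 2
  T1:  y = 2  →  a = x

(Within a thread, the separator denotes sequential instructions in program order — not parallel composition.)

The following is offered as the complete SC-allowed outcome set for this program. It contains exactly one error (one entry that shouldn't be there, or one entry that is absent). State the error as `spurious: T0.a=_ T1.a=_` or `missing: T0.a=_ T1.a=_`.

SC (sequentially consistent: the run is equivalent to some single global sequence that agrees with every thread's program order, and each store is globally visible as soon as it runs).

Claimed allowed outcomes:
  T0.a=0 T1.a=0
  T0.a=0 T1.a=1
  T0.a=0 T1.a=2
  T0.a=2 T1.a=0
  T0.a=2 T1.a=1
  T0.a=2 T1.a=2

spurious: T0.a=0 T1.a=0

outcome vector order: (T0.a,T1.a)
under SC → 0/1, 0/2, 2/0, 2/1, 2/2
claimed∖SC = {0/0}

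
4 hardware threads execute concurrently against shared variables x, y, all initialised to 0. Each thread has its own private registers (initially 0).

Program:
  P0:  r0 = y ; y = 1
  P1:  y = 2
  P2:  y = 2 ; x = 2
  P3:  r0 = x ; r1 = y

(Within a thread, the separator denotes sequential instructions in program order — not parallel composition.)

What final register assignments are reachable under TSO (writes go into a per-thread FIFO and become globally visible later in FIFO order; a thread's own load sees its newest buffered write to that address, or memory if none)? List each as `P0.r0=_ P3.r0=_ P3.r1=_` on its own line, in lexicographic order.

outcome vector order: (P0.r0,P3.r0,P3.r1)
|TSO outcomes| = 10

P0.r0=0 P3.r0=0 P3.r1=0
P0.r0=0 P3.r0=0 P3.r1=1
P0.r0=0 P3.r0=0 P3.r1=2
P0.r0=0 P3.r0=2 P3.r1=1
P0.r0=0 P3.r0=2 P3.r1=2
P0.r0=2 P3.r0=0 P3.r1=0
P0.r0=2 P3.r0=0 P3.r1=1
P0.r0=2 P3.r0=0 P3.r1=2
P0.r0=2 P3.r0=2 P3.r1=1
P0.r0=2 P3.r0=2 P3.r1=2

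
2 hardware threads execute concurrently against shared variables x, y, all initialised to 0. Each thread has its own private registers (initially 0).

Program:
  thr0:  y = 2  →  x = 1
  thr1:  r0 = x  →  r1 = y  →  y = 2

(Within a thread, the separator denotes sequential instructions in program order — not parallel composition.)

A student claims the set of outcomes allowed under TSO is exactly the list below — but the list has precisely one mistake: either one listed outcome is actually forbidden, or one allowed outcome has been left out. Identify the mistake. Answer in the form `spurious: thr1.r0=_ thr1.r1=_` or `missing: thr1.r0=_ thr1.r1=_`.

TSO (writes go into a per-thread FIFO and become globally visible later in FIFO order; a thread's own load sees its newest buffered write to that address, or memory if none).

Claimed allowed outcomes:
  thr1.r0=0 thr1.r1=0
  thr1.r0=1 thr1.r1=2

missing: thr1.r0=0 thr1.r1=2

outcome vector order: (thr1.r0,thr1.r1)
TSO (3): (0,0) (0,2) (1,2)
TSO∖claimed = {(0,2)}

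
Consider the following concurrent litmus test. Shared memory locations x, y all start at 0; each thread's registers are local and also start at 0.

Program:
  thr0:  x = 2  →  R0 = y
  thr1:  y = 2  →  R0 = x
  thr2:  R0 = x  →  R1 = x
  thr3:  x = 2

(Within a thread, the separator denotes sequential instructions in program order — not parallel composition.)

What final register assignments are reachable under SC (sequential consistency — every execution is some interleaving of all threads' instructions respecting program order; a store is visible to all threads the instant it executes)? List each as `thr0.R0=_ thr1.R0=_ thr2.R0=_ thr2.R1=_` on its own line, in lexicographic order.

thr0.R0=0 thr1.R0=2 thr2.R0=0 thr2.R1=0
thr0.R0=0 thr1.R0=2 thr2.R0=0 thr2.R1=2
thr0.R0=0 thr1.R0=2 thr2.R0=2 thr2.R1=2
thr0.R0=2 thr1.R0=0 thr2.R0=0 thr2.R1=0
thr0.R0=2 thr1.R0=0 thr2.R0=0 thr2.R1=2
thr0.R0=2 thr1.R0=0 thr2.R0=2 thr2.R1=2
thr0.R0=2 thr1.R0=2 thr2.R0=0 thr2.R1=0
thr0.R0=2 thr1.R0=2 thr2.R0=0 thr2.R1=2
thr0.R0=2 thr1.R0=2 thr2.R0=2 thr2.R1=2

outcome vector order: (thr0.R0,thr1.R0,thr2.R0,thr2.R1)
|SC outcomes| = 9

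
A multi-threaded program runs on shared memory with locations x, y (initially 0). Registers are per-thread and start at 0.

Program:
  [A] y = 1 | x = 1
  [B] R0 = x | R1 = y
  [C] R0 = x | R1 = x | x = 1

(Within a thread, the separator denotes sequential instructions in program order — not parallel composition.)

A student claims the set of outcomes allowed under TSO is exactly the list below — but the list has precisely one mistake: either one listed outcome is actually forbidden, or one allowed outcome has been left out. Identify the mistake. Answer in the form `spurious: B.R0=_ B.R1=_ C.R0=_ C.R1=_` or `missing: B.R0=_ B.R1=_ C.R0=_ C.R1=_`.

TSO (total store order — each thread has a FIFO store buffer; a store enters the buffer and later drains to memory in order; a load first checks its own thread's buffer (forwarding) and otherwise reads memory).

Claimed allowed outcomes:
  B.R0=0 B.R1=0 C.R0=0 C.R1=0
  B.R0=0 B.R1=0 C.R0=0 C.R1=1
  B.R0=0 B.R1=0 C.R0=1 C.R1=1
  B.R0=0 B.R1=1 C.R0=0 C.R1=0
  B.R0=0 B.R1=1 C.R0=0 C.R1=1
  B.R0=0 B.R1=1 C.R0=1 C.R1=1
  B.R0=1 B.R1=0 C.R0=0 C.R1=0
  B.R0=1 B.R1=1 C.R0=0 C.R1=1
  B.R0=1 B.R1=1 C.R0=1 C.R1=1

outcome vector order: (B.R0,B.R1,C.R0,C.R1)
TSO (10): (0,0,0,0), (0,0,0,1), (0,0,1,1), (0,1,0,0), (0,1,0,1), (0,1,1,1), (1,0,0,0), (1,1,0,0), (1,1,0,1), (1,1,1,1)
TSO∖claimed = {(1,1,0,0)}

missing: B.R0=1 B.R1=1 C.R0=0 C.R1=0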